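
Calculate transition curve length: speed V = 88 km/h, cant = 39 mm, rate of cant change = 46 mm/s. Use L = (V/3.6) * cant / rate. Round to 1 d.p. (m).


Convert speed: V = 88 / 3.6 = 24.4444 m/s
L = 24.4444 * 39 / 46
L = 953.3333 / 46
L = 20.7 m

20.7


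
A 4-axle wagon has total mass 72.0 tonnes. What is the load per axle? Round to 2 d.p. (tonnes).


Load per axle = total weight / number of axles
Load = 72.0 / 4
Load = 18.00 tonnes

18.00


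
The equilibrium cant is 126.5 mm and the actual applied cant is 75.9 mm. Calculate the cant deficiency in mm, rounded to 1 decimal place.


Cant deficiency = equilibrium cant - actual cant
CD = 126.5 - 75.9
CD = 50.6 mm

50.6


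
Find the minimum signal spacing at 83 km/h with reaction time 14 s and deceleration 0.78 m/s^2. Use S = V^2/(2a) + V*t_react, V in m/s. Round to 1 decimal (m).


V = 83 / 3.6 = 23.0556 m/s
Braking distance = 23.0556^2 / (2*0.78) = 340.7427 m
Sighting distance = 23.0556 * 14 = 322.7778 m
S = 340.7427 + 322.7778 = 663.5 m

663.5


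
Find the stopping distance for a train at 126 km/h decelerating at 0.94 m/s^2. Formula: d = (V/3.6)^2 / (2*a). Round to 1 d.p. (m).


Convert speed: V = 126 / 3.6 = 35.0 m/s
V^2 = 1225.0
d = 1225.0 / (2 * 0.94)
d = 1225.0 / 1.88
d = 651.6 m

651.6


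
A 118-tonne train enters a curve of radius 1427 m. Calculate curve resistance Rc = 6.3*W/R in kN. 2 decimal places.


Rc = 6.3 * W / R
Rc = 6.3 * 118 / 1427
Rc = 743.4 / 1427
Rc = 0.52 kN

0.52


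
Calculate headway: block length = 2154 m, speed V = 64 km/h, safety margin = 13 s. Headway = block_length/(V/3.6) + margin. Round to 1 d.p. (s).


V = 64 / 3.6 = 17.7778 m/s
Block traversal time = 2154 / 17.7778 = 121.1625 s
Headway = 121.1625 + 13
Headway = 134.2 s

134.2


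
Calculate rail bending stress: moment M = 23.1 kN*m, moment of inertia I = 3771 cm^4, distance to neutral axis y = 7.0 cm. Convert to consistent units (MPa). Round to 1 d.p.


Convert units:
M = 23.1 kN*m = 23100000 N*mm
y = 7.0 cm = 70 mm
I = 3771 cm^4 = 37710000 mm^4
sigma = 23100000 * 70 / 37710000
sigma = 42.9 MPa

42.9


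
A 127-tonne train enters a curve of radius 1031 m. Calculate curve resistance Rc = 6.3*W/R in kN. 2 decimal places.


Rc = 6.3 * W / R
Rc = 6.3 * 127 / 1031
Rc = 800.1 / 1031
Rc = 0.78 kN

0.78


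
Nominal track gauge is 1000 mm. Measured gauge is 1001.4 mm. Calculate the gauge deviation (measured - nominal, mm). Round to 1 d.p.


Deviation = measured - nominal
Deviation = 1001.4 - 1000
Deviation = 1.4 mm

1.4


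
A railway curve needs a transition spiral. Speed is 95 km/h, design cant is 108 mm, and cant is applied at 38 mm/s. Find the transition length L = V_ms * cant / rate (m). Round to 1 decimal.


Convert speed: V = 95 / 3.6 = 26.3889 m/s
L = 26.3889 * 108 / 38
L = 2850.0 / 38
L = 75.0 m

75.0


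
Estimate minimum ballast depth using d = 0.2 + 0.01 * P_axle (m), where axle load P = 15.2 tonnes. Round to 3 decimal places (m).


d = 0.2 + 0.01 * 15.2
d = 0.2 + 0.152
d = 0.352 m

0.352


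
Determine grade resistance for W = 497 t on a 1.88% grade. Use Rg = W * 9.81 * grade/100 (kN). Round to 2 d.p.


Rg = W * 9.81 * grade / 100
Rg = 497 * 9.81 * 1.88 / 100
Rg = 4875.57 * 0.0188
Rg = 91.66 kN

91.66


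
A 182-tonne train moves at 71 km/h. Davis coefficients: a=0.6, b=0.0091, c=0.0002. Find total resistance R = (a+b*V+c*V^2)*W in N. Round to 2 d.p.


b*V = 0.0091 * 71 = 0.6461
c*V^2 = 0.0002 * 5041 = 1.0082
R_per_t = 0.6 + 0.6461 + 1.0082 = 2.2543 N/t
R_total = 2.2543 * 182 = 410.28 N

410.28


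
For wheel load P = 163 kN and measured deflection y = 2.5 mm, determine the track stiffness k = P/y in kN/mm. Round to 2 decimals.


Track stiffness k = P / y
k = 163 / 2.5
k = 65.20 kN/mm

65.20


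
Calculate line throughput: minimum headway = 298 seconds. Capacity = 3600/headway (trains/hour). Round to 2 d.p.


Capacity = 3600 / headway
Capacity = 3600 / 298
Capacity = 12.08 trains/hour

12.08


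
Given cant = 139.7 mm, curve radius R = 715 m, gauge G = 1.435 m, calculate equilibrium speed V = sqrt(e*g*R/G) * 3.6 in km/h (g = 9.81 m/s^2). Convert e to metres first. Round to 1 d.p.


Convert cant: e = 139.7 mm = 0.1397 m
V_ms = sqrt(0.1397 * 9.81 * 715 / 1.435)
V_ms = sqrt(682.840944) = 26.1312 m/s
V = 26.1312 * 3.6 = 94.1 km/h

94.1


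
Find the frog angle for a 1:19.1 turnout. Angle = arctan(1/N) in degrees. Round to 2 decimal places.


1/N = 1/19.1 = 0.052356
angle = arctan(0.052356) = 0.052308 rad
angle = 0.052308 * 180/pi = 3.00 degrees

3.00


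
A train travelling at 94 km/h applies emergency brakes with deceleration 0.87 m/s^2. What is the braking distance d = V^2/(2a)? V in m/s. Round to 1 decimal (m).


Convert speed: V = 94 / 3.6 = 26.1111 m/s
V^2 = 681.7901
d = 681.7901 / (2 * 0.87)
d = 681.7901 / 1.74
d = 391.8 m

391.8


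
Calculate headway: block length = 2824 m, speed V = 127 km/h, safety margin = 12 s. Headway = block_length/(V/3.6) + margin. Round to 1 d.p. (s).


V = 127 / 3.6 = 35.2778 m/s
Block traversal time = 2824 / 35.2778 = 80.0504 s
Headway = 80.0504 + 12
Headway = 92.1 s

92.1


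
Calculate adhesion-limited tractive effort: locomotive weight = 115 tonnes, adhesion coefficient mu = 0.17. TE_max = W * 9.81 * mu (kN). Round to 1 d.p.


TE_max = W * g * mu
TE_max = 115 * 9.81 * 0.17
TE_max = 1128.15 * 0.17
TE_max = 191.8 kN

191.8


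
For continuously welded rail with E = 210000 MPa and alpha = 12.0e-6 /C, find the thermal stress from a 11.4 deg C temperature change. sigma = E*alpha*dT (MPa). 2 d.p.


sigma = E * alpha * dT
sigma = 210000 * 12.0e-6 * 11.4
sigma = 2.52 * 11.4
sigma = 28.73 MPa

28.73


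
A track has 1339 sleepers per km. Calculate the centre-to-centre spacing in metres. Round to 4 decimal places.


Spacing = 1000 m / number of sleepers
Spacing = 1000 / 1339
Spacing = 0.7468 m

0.7468


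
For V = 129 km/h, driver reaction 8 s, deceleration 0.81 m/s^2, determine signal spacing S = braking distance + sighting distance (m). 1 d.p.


V = 129 / 3.6 = 35.8333 m/s
Braking distance = 35.8333^2 / (2*0.81) = 792.6097 m
Sighting distance = 35.8333 * 8 = 286.6667 m
S = 792.6097 + 286.6667 = 1079.3 m

1079.3


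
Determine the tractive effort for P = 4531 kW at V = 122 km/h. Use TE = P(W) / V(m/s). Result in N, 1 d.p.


Convert: P = 4531 kW = 4531000 W
V = 122 / 3.6 = 33.8889 m/s
TE = 4531000 / 33.8889
TE = 133701.6 N

133701.6


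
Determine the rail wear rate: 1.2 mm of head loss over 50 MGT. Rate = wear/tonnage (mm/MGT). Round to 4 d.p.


Wear rate = total wear / cumulative tonnage
Rate = 1.2 / 50
Rate = 0.0240 mm/MGT

0.0240


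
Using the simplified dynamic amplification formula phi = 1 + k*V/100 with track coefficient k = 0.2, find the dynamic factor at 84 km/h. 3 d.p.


phi = 1 + k * V / 100
phi = 1 + 0.2 * 84 / 100
phi = 1 + 0.168
phi = 1.168

1.168


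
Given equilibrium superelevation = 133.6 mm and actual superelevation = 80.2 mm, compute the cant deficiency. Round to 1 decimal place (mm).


Cant deficiency = equilibrium cant - actual cant
CD = 133.6 - 80.2
CD = 53.4 mm

53.4


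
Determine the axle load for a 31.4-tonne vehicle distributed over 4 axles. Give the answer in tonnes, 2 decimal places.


Load per axle = total weight / number of axles
Load = 31.4 / 4
Load = 7.85 tonnes

7.85


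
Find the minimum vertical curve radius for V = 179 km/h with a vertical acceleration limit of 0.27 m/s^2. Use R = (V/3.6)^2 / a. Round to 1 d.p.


Convert speed: V = 179 / 3.6 = 49.7222 m/s
V^2 = 2472.2994 m^2/s^2
R_v = 2472.2994 / 0.27
R_v = 9156.7 m

9156.7


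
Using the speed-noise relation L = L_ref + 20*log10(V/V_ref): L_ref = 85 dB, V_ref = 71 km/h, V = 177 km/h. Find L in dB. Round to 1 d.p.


V/V_ref = 177 / 71 = 2.492958
log10(2.492958) = 0.396715
20 * 0.396715 = 7.9343
L = 85 + 7.9343 = 92.9 dB

92.9


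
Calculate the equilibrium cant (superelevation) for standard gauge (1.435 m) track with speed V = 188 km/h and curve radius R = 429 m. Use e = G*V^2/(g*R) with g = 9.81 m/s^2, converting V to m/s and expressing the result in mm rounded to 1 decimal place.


Convert speed: V = 188 / 3.6 = 52.2222 m/s
Apply formula: e = 1.435 * 52.2222^2 / (9.81 * 429)
e = 1.435 * 2727.1605 / 4208.49
e = 0.9299 m = 929.9 mm

929.9


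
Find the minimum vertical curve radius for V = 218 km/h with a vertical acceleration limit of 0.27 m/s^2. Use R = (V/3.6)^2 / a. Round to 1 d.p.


Convert speed: V = 218 / 3.6 = 60.5556 m/s
V^2 = 3666.9753 m^2/s^2
R_v = 3666.9753 / 0.27
R_v = 13581.4 m

13581.4


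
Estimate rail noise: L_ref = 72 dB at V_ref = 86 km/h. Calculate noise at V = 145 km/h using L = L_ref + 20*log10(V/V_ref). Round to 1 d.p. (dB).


V/V_ref = 145 / 86 = 1.686047
log10(1.686047) = 0.22687
20 * 0.22687 = 4.5374
L = 72 + 4.5374 = 76.5 dB

76.5


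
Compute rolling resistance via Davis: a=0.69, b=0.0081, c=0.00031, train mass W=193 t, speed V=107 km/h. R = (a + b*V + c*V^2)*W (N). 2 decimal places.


b*V = 0.0081 * 107 = 0.8667
c*V^2 = 0.00031 * 11449 = 3.54919
R_per_t = 0.69 + 0.8667 + 3.54919 = 5.10589 N/t
R_total = 5.10589 * 193 = 985.44 N

985.44


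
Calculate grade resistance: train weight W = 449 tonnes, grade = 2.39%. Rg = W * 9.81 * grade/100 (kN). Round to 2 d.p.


Rg = W * 9.81 * grade / 100
Rg = 449 * 9.81 * 2.39 / 100
Rg = 4404.69 * 0.0239
Rg = 105.27 kN

105.27


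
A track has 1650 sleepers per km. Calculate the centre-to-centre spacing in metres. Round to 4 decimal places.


Spacing = 1000 m / number of sleepers
Spacing = 1000 / 1650
Spacing = 0.6061 m

0.6061


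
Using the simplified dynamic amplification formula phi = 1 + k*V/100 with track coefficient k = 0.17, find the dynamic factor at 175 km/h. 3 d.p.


phi = 1 + k * V / 100
phi = 1 + 0.17 * 175 / 100
phi = 1 + 0.2975
phi = 1.298

1.298


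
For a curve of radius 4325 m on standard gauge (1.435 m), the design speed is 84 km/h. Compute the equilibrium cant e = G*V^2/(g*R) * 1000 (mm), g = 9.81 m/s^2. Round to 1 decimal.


Convert speed: V = 84 / 3.6 = 23.3333 m/s
Apply formula: e = 1.435 * 23.3333^2 / (9.81 * 4325)
e = 1.435 * 544.4444 / 42428.25
e = 0.018414 m = 18.4 mm

18.4


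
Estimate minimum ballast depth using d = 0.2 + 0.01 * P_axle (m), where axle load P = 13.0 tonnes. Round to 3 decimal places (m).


d = 0.2 + 0.01 * 13.0
d = 0.2 + 0.13
d = 0.330 m

0.330


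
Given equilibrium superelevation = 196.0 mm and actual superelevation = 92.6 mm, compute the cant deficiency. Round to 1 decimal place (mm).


Cant deficiency = equilibrium cant - actual cant
CD = 196.0 - 92.6
CD = 103.4 mm

103.4


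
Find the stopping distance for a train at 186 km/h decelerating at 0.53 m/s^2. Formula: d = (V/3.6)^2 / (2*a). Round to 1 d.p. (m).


Convert speed: V = 186 / 3.6 = 51.6667 m/s
V^2 = 2669.4444
d = 2669.4444 / (2 * 0.53)
d = 2669.4444 / 1.06
d = 2518.3 m

2518.3


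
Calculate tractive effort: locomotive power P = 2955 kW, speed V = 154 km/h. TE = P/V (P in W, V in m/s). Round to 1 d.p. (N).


Convert: P = 2955 kW = 2955000 W
V = 154 / 3.6 = 42.7778 m/s
TE = 2955000 / 42.7778
TE = 69077.9 N

69077.9


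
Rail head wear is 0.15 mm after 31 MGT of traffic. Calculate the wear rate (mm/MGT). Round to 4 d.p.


Wear rate = total wear / cumulative tonnage
Rate = 0.15 / 31
Rate = 0.0048 mm/MGT

0.0048


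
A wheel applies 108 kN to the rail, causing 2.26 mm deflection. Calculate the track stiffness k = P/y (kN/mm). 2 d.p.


Track stiffness k = P / y
k = 108 / 2.26
k = 47.79 kN/mm

47.79


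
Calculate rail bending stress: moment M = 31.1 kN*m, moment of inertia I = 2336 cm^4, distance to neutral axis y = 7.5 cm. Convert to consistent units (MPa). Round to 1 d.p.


Convert units:
M = 31.1 kN*m = 31100000 N*mm
y = 7.5 cm = 75 mm
I = 2336 cm^4 = 23360000 mm^4
sigma = 31100000 * 75 / 23360000
sigma = 99.9 MPa

99.9


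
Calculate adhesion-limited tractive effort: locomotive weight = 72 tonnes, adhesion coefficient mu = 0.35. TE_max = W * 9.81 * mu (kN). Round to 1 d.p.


TE_max = W * g * mu
TE_max = 72 * 9.81 * 0.35
TE_max = 706.32 * 0.35
TE_max = 247.2 kN

247.2


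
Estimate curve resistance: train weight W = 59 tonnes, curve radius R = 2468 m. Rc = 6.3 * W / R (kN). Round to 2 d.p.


Rc = 6.3 * W / R
Rc = 6.3 * 59 / 2468
Rc = 371.7 / 2468
Rc = 0.15 kN

0.15


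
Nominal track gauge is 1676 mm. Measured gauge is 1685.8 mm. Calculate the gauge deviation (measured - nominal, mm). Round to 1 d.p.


Deviation = measured - nominal
Deviation = 1685.8 - 1676
Deviation = 9.8 mm

9.8


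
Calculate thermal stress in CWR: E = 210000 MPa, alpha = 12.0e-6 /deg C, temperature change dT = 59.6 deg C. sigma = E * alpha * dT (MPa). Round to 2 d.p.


sigma = E * alpha * dT
sigma = 210000 * 12.0e-6 * 59.6
sigma = 2.52 * 59.6
sigma = 150.19 MPa

150.19


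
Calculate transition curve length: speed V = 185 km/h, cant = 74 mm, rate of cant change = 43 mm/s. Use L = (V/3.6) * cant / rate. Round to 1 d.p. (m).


Convert speed: V = 185 / 3.6 = 51.3889 m/s
L = 51.3889 * 74 / 43
L = 3802.7778 / 43
L = 88.4 m

88.4


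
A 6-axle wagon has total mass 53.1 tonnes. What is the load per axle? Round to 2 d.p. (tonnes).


Load per axle = total weight / number of axles
Load = 53.1 / 6
Load = 8.85 tonnes

8.85


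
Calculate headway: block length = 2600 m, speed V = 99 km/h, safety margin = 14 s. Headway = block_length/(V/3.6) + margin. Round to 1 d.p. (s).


V = 99 / 3.6 = 27.5 m/s
Block traversal time = 2600 / 27.5 = 94.5455 s
Headway = 94.5455 + 14
Headway = 108.5 s

108.5


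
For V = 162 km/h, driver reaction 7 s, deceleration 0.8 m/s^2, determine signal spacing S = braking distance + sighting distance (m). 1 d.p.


V = 162 / 3.6 = 45.0 m/s
Braking distance = 45.0^2 / (2*0.8) = 1265.625 m
Sighting distance = 45.0 * 7 = 315.0 m
S = 1265.625 + 315.0 = 1580.6 m

1580.6


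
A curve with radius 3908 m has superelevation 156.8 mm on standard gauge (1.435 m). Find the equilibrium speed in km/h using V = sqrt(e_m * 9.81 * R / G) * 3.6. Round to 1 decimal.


Convert cant: e = 156.8 mm = 0.1568 m
V_ms = sqrt(0.1568 * 9.81 * 3908 / 1.435)
V_ms = sqrt(4189.070985) = 64.723 m/s
V = 64.723 * 3.6 = 233.0 km/h

233.0


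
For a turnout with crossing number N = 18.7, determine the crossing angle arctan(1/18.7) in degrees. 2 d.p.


1/N = 1/18.7 = 0.053476
angle = arctan(0.053476) = 0.053425 rad
angle = 0.053425 * 180/pi = 3.06 degrees

3.06


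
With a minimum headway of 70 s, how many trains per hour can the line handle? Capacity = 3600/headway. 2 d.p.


Capacity = 3600 / headway
Capacity = 3600 / 70
Capacity = 51.43 trains/hour

51.43


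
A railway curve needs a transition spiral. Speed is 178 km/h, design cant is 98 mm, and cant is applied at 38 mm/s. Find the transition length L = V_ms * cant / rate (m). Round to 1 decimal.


Convert speed: V = 178 / 3.6 = 49.4444 m/s
L = 49.4444 * 98 / 38
L = 4845.5556 / 38
L = 127.5 m

127.5


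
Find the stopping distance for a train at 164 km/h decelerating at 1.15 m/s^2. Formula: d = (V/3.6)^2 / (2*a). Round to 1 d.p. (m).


Convert speed: V = 164 / 3.6 = 45.5556 m/s
V^2 = 2075.3086
d = 2075.3086 / (2 * 1.15)
d = 2075.3086 / 2.3
d = 902.3 m

902.3


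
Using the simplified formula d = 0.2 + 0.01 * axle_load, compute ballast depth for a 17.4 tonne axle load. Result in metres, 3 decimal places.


d = 0.2 + 0.01 * 17.4
d = 0.2 + 0.174
d = 0.374 m

0.374


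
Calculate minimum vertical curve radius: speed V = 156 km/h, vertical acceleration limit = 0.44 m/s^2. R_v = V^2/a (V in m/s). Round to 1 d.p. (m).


Convert speed: V = 156 / 3.6 = 43.3333 m/s
V^2 = 1877.7778 m^2/s^2
R_v = 1877.7778 / 0.44
R_v = 4267.7 m

4267.7


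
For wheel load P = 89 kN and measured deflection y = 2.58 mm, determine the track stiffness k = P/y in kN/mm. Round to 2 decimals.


Track stiffness k = P / y
k = 89 / 2.58
k = 34.50 kN/mm

34.50


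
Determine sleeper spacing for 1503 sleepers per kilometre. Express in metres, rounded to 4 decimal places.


Spacing = 1000 m / number of sleepers
Spacing = 1000 / 1503
Spacing = 0.6653 m

0.6653


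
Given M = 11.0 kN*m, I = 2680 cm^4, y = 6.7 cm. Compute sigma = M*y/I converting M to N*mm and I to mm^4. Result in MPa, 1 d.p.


Convert units:
M = 11.0 kN*m = 11000000 N*mm
y = 6.7 cm = 67 mm
I = 2680 cm^4 = 26800000 mm^4
sigma = 11000000 * 67 / 26800000
sigma = 27.5 MPa

27.5


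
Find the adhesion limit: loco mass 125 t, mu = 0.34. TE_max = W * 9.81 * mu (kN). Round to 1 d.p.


TE_max = W * g * mu
TE_max = 125 * 9.81 * 0.34
TE_max = 1226.25 * 0.34
TE_max = 416.9 kN

416.9


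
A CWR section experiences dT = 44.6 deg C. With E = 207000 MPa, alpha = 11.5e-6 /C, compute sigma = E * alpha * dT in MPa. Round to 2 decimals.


sigma = E * alpha * dT
sigma = 207000 * 11.5e-6 * 44.6
sigma = 2.3805 * 44.6
sigma = 106.17 MPa

106.17


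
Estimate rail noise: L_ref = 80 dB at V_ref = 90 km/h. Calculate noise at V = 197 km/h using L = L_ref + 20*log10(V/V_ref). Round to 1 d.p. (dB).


V/V_ref = 197 / 90 = 2.188889
log10(2.188889) = 0.340224
20 * 0.340224 = 6.8045
L = 80 + 6.8045 = 86.8 dB

86.8


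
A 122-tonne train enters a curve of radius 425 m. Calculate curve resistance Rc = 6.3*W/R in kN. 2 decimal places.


Rc = 6.3 * W / R
Rc = 6.3 * 122 / 425
Rc = 768.6 / 425
Rc = 1.81 kN

1.81


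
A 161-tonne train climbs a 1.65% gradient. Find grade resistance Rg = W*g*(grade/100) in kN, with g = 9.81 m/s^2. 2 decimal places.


Rg = W * 9.81 * grade / 100
Rg = 161 * 9.81 * 1.65 / 100
Rg = 1579.41 * 0.0165
Rg = 26.06 kN

26.06


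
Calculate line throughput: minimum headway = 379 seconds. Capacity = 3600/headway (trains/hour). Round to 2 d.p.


Capacity = 3600 / headway
Capacity = 3600 / 379
Capacity = 9.50 trains/hour

9.50


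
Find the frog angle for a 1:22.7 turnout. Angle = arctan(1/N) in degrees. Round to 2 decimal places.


1/N = 1/22.7 = 0.044053
angle = arctan(0.044053) = 0.044024 rad
angle = 0.044024 * 180/pi = 2.52 degrees

2.52


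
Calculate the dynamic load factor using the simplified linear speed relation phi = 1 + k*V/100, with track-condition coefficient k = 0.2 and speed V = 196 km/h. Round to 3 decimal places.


phi = 1 + k * V / 100
phi = 1 + 0.2 * 196 / 100
phi = 1 + 0.392
phi = 1.392

1.392


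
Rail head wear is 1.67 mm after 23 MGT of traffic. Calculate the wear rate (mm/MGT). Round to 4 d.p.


Wear rate = total wear / cumulative tonnage
Rate = 1.67 / 23
Rate = 0.0726 mm/MGT

0.0726


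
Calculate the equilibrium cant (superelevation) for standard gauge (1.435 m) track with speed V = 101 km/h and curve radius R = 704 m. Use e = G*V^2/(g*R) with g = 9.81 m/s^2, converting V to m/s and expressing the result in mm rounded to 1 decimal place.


Convert speed: V = 101 / 3.6 = 28.0556 m/s
Apply formula: e = 1.435 * 28.0556^2 / (9.81 * 704)
e = 1.435 * 787.1142 / 6906.24
e = 0.163549 m = 163.5 mm

163.5


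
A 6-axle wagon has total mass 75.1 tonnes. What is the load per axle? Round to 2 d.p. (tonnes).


Load per axle = total weight / number of axles
Load = 75.1 / 6
Load = 12.52 tonnes

12.52


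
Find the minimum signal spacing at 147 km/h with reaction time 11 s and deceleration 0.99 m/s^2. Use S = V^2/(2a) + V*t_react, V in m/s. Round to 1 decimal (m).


V = 147 / 3.6 = 40.8333 m/s
Braking distance = 40.8333^2 / (2*0.99) = 842.1016 m
Sighting distance = 40.8333 * 11 = 449.1667 m
S = 842.1016 + 449.1667 = 1291.3 m

1291.3


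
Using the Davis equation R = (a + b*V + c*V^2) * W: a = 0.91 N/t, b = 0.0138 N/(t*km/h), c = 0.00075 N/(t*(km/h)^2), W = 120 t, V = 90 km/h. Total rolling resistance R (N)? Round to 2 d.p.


b*V = 0.0138 * 90 = 1.242
c*V^2 = 0.00075 * 8100 = 6.075
R_per_t = 0.91 + 1.242 + 6.075 = 8.227 N/t
R_total = 8.227 * 120 = 987.24 N

987.24


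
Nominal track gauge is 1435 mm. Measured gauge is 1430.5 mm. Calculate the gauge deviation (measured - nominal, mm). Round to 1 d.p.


Deviation = measured - nominal
Deviation = 1430.5 - 1435
Deviation = -4.5 mm

-4.5


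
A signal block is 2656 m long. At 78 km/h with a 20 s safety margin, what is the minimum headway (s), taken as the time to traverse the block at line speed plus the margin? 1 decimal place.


V = 78 / 3.6 = 21.6667 m/s
Block traversal time = 2656 / 21.6667 = 122.5846 s
Headway = 122.5846 + 20
Headway = 142.6 s

142.6


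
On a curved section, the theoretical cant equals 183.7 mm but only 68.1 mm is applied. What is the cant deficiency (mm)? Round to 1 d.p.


Cant deficiency = equilibrium cant - actual cant
CD = 183.7 - 68.1
CD = 115.6 mm

115.6


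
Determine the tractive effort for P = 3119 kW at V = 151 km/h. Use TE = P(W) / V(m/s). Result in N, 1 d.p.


Convert: P = 3119 kW = 3119000 W
V = 151 / 3.6 = 41.9444 m/s
TE = 3119000 / 41.9444
TE = 74360.3 N

74360.3


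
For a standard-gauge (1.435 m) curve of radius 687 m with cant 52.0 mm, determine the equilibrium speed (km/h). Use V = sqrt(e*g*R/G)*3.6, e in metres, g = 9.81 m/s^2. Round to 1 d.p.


Convert cant: e = 52.0 mm = 0.0520 m
V_ms = sqrt(0.0520 * 9.81 * 687 / 1.435)
V_ms = sqrt(244.217728) = 15.6275 m/s
V = 15.6275 * 3.6 = 56.3 km/h

56.3


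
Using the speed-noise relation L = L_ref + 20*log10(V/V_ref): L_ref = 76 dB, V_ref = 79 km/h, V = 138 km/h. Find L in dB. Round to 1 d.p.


V/V_ref = 138 / 79 = 1.746835
log10(1.746835) = 0.242252
20 * 0.242252 = 4.845
L = 76 + 4.845 = 80.8 dB

80.8


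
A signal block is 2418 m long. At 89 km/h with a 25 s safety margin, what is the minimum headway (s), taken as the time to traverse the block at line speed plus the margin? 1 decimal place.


V = 89 / 3.6 = 24.7222 m/s
Block traversal time = 2418 / 24.7222 = 97.8067 s
Headway = 97.8067 + 25
Headway = 122.8 s

122.8


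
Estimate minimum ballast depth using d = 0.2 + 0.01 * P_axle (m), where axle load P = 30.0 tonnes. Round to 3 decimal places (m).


d = 0.2 + 0.01 * 30.0
d = 0.2 + 0.3
d = 0.500 m

0.500


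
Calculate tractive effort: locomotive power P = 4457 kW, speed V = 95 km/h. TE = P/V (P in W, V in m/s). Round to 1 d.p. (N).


Convert: P = 4457 kW = 4457000 W
V = 95 / 3.6 = 26.3889 m/s
TE = 4457000 / 26.3889
TE = 168896.8 N

168896.8


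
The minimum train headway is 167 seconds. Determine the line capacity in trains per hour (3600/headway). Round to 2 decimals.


Capacity = 3600 / headway
Capacity = 3600 / 167
Capacity = 21.56 trains/hour

21.56


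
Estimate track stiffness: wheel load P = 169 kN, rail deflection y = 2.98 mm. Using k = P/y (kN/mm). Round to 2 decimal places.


Track stiffness k = P / y
k = 169 / 2.98
k = 56.71 kN/mm

56.71


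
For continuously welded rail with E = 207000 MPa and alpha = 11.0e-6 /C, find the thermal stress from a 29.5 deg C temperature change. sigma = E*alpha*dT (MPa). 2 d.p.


sigma = E * alpha * dT
sigma = 207000 * 11.0e-6 * 29.5
sigma = 2.277 * 29.5
sigma = 67.17 MPa

67.17


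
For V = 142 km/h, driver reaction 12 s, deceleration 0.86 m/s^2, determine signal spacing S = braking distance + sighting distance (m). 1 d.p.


V = 142 / 3.6 = 39.4444 m/s
Braking distance = 39.4444^2 / (2*0.86) = 904.5722 m
Sighting distance = 39.4444 * 12 = 473.3333 m
S = 904.5722 + 473.3333 = 1377.9 m

1377.9


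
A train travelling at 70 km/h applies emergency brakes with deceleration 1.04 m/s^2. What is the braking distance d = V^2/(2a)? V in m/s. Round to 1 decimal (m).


Convert speed: V = 70 / 3.6 = 19.4444 m/s
V^2 = 378.0864
d = 378.0864 / (2 * 1.04)
d = 378.0864 / 2.08
d = 181.8 m

181.8


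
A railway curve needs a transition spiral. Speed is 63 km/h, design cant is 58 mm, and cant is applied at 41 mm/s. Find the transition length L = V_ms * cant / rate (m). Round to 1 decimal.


Convert speed: V = 63 / 3.6 = 17.5 m/s
L = 17.5 * 58 / 41
L = 1015.0 / 41
L = 24.8 m

24.8


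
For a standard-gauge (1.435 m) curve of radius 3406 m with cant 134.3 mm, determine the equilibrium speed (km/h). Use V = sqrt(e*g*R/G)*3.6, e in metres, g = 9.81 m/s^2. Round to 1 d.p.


Convert cant: e = 134.3 mm = 0.1343 m
V_ms = sqrt(0.1343 * 9.81 * 3406 / 1.435)
V_ms = sqrt(3127.071148) = 55.9202 m/s
V = 55.9202 * 3.6 = 201.3 km/h

201.3


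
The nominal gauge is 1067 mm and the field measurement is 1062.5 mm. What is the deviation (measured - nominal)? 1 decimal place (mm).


Deviation = measured - nominal
Deviation = 1062.5 - 1067
Deviation = -4.5 mm

-4.5


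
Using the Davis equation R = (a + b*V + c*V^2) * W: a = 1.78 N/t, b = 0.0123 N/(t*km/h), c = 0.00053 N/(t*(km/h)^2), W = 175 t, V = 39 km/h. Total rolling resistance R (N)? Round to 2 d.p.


b*V = 0.0123 * 39 = 0.4797
c*V^2 = 0.00053 * 1521 = 0.80613
R_per_t = 1.78 + 0.4797 + 0.80613 = 3.06583 N/t
R_total = 3.06583 * 175 = 536.52 N

536.52


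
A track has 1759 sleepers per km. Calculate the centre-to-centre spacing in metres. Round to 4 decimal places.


Spacing = 1000 m / number of sleepers
Spacing = 1000 / 1759
Spacing = 0.5685 m

0.5685


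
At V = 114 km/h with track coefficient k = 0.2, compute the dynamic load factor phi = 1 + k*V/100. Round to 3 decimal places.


phi = 1 + k * V / 100
phi = 1 + 0.2 * 114 / 100
phi = 1 + 0.228
phi = 1.228

1.228


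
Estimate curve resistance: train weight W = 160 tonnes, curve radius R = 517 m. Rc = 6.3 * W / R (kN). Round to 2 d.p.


Rc = 6.3 * W / R
Rc = 6.3 * 160 / 517
Rc = 1008.0 / 517
Rc = 1.95 kN

1.95


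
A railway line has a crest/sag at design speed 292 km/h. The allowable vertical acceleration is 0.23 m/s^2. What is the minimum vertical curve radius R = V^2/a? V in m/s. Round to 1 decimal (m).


Convert speed: V = 292 / 3.6 = 81.1111 m/s
V^2 = 6579.0123 m^2/s^2
R_v = 6579.0123 / 0.23
R_v = 28604.4 m

28604.4


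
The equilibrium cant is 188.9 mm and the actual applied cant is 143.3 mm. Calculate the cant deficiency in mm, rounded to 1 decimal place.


Cant deficiency = equilibrium cant - actual cant
CD = 188.9 - 143.3
CD = 45.6 mm

45.6


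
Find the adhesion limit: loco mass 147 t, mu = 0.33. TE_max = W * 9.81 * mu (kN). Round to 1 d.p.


TE_max = W * g * mu
TE_max = 147 * 9.81 * 0.33
TE_max = 1442.07 * 0.33
TE_max = 475.9 kN

475.9


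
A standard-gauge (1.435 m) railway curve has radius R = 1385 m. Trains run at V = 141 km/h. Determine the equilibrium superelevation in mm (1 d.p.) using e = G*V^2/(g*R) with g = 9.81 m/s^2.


Convert speed: V = 141 / 3.6 = 39.1667 m/s
Apply formula: e = 1.435 * 39.1667^2 / (9.81 * 1385)
e = 1.435 * 1534.0278 / 13586.85
e = 0.162019 m = 162.0 mm

162.0


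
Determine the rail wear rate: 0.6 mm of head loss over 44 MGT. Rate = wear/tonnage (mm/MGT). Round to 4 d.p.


Wear rate = total wear / cumulative tonnage
Rate = 0.6 / 44
Rate = 0.0136 mm/MGT

0.0136


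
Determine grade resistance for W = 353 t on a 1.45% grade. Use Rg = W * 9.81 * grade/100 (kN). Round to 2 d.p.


Rg = W * 9.81 * grade / 100
Rg = 353 * 9.81 * 1.45 / 100
Rg = 3462.93 * 0.0145
Rg = 50.21 kN

50.21


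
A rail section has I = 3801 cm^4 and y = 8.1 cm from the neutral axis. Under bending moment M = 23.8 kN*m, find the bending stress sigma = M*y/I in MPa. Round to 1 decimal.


Convert units:
M = 23.8 kN*m = 23800000 N*mm
y = 8.1 cm = 81 mm
I = 3801 cm^4 = 38010000 mm^4
sigma = 23800000 * 81 / 38010000
sigma = 50.7 MPa

50.7


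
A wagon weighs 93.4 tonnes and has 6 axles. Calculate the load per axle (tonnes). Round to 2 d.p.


Load per axle = total weight / number of axles
Load = 93.4 / 6
Load = 15.57 tonnes

15.57


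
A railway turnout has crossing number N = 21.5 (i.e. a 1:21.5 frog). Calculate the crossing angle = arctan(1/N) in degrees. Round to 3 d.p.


1/N = 1/21.5 = 0.046512
angle = arctan(0.046512) = 0.046478 rad
angle = 0.046478 * 180/pi = 2.663 degrees

2.663


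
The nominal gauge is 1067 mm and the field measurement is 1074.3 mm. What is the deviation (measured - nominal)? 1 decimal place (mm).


Deviation = measured - nominal
Deviation = 1074.3 - 1067
Deviation = 7.3 mm

7.3


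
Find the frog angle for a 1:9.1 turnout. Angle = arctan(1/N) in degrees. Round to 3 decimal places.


1/N = 1/9.1 = 0.10989
angle = arctan(0.10989) = 0.109451 rad
angle = 0.109451 * 180/pi = 6.271 degrees

6.271


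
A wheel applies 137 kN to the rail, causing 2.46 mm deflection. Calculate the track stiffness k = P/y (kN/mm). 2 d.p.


Track stiffness k = P / y
k = 137 / 2.46
k = 55.69 kN/mm

55.69


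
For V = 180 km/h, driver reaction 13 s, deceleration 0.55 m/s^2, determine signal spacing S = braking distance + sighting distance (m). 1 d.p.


V = 180 / 3.6 = 50.0 m/s
Braking distance = 50.0^2 / (2*0.55) = 2272.7273 m
Sighting distance = 50.0 * 13 = 650.0 m
S = 2272.7273 + 650.0 = 2922.7 m

2922.7


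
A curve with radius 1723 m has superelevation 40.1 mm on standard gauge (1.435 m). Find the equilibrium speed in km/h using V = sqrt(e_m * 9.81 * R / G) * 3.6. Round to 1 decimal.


Convert cant: e = 40.1 mm = 0.0401 m
V_ms = sqrt(0.0401 * 9.81 * 1723 / 1.435)
V_ms = sqrt(472.331333) = 21.7332 m/s
V = 21.7332 * 3.6 = 78.2 km/h

78.2


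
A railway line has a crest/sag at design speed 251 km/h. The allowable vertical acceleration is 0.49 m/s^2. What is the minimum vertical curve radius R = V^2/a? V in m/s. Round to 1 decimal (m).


Convert speed: V = 251 / 3.6 = 69.7222 m/s
V^2 = 4861.1883 m^2/s^2
R_v = 4861.1883 / 0.49
R_v = 9920.8 m

9920.8


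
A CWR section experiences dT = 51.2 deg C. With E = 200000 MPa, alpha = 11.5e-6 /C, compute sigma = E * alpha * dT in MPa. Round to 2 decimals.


sigma = E * alpha * dT
sigma = 200000 * 11.5e-6 * 51.2
sigma = 2.3 * 51.2
sigma = 117.76 MPa

117.76


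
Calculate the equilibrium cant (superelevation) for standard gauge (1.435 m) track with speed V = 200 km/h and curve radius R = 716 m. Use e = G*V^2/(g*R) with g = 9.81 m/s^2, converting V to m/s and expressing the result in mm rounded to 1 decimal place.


Convert speed: V = 200 / 3.6 = 55.5556 m/s
Apply formula: e = 1.435 * 55.5556^2 / (9.81 * 716)
e = 1.435 * 3086.4198 / 7023.96
e = 0.630558 m = 630.6 mm

630.6


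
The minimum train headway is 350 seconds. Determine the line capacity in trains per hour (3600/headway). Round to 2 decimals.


Capacity = 3600 / headway
Capacity = 3600 / 350
Capacity = 10.29 trains/hour

10.29


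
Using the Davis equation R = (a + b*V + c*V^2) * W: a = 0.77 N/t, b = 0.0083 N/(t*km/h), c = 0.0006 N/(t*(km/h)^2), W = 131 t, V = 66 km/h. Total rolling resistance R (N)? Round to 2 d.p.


b*V = 0.0083 * 66 = 0.5478
c*V^2 = 0.0006 * 4356 = 2.6136
R_per_t = 0.77 + 0.5478 + 2.6136 = 3.9314 N/t
R_total = 3.9314 * 131 = 515.01 N

515.01


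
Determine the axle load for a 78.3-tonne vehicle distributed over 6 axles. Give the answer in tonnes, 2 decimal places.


Load per axle = total weight / number of axles
Load = 78.3 / 6
Load = 13.05 tonnes

13.05


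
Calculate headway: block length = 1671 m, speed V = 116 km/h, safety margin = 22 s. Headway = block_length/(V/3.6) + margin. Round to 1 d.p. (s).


V = 116 / 3.6 = 32.2222 m/s
Block traversal time = 1671 / 32.2222 = 51.8586 s
Headway = 51.8586 + 22
Headway = 73.9 s

73.9


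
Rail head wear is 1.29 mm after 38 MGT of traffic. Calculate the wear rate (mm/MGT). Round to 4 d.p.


Wear rate = total wear / cumulative tonnage
Rate = 1.29 / 38
Rate = 0.0339 mm/MGT

0.0339


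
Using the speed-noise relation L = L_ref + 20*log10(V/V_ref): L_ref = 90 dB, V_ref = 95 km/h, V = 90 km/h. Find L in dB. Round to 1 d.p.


V/V_ref = 90 / 95 = 0.947368
log10(0.947368) = -0.023481
20 * -0.023481 = -0.4696
L = 90 + -0.4696 = 89.5 dB

89.5


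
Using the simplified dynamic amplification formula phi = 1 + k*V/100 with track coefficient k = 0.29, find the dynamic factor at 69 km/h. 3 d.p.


phi = 1 + k * V / 100
phi = 1 + 0.29 * 69 / 100
phi = 1 + 0.2001
phi = 1.200

1.200


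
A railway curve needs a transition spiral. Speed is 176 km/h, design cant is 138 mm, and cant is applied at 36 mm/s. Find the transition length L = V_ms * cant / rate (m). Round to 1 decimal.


Convert speed: V = 176 / 3.6 = 48.8889 m/s
L = 48.8889 * 138 / 36
L = 6746.6667 / 36
L = 187.4 m

187.4


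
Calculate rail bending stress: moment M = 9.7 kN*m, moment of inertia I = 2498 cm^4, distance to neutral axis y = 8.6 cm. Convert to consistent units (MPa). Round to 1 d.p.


Convert units:
M = 9.7 kN*m = 9700000 N*mm
y = 8.6 cm = 86 mm
I = 2498 cm^4 = 24980000 mm^4
sigma = 9700000 * 86 / 24980000
sigma = 33.4 MPa

33.4


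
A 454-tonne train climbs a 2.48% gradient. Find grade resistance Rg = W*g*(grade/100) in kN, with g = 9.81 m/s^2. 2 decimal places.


Rg = W * 9.81 * grade / 100
Rg = 454 * 9.81 * 2.48 / 100
Rg = 4453.74 * 0.0248
Rg = 110.45 kN

110.45


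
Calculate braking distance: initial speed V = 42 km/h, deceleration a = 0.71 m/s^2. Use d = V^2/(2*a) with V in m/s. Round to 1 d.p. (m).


Convert speed: V = 42 / 3.6 = 11.6667 m/s
V^2 = 136.1111
d = 136.1111 / (2 * 0.71)
d = 136.1111 / 1.42
d = 95.9 m

95.9


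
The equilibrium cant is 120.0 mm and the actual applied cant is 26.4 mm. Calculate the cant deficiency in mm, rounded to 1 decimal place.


Cant deficiency = equilibrium cant - actual cant
CD = 120.0 - 26.4
CD = 93.6 mm

93.6


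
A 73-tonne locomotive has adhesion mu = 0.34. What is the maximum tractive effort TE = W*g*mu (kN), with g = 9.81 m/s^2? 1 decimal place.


TE_max = W * g * mu
TE_max = 73 * 9.81 * 0.34
TE_max = 716.13 * 0.34
TE_max = 243.5 kN

243.5


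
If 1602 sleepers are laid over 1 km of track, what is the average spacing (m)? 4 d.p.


Spacing = 1000 m / number of sleepers
Spacing = 1000 / 1602
Spacing = 0.6242 m

0.6242


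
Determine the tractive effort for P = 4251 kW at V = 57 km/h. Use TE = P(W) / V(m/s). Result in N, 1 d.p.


Convert: P = 4251 kW = 4251000 W
V = 57 / 3.6 = 15.8333 m/s
TE = 4251000 / 15.8333
TE = 268484.2 N

268484.2


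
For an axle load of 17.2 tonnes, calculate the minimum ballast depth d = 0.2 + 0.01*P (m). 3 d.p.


d = 0.2 + 0.01 * 17.2
d = 0.2 + 0.172
d = 0.372 m

0.372


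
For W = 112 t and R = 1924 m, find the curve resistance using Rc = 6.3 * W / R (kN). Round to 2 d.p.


Rc = 6.3 * W / R
Rc = 6.3 * 112 / 1924
Rc = 705.6 / 1924
Rc = 0.37 kN

0.37


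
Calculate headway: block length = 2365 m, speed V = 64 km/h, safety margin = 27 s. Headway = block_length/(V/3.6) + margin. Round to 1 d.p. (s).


V = 64 / 3.6 = 17.7778 m/s
Block traversal time = 2365 / 17.7778 = 133.0312 s
Headway = 133.0312 + 27
Headway = 160.0 s

160.0


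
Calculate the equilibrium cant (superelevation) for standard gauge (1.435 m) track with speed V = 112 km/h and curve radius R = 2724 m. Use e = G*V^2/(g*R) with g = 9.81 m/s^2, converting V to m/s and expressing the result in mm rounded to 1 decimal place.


Convert speed: V = 112 / 3.6 = 31.1111 m/s
Apply formula: e = 1.435 * 31.1111^2 / (9.81 * 2724)
e = 1.435 * 967.9012 / 26722.44
e = 0.051976 m = 52.0 mm

52.0


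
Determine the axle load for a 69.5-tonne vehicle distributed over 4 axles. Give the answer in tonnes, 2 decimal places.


Load per axle = total weight / number of axles
Load = 69.5 / 4
Load = 17.38 tonnes

17.38


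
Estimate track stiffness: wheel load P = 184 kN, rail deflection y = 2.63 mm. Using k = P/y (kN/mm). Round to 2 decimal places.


Track stiffness k = P / y
k = 184 / 2.63
k = 69.96 kN/mm

69.96


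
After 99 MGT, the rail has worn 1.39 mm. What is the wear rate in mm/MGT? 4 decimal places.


Wear rate = total wear / cumulative tonnage
Rate = 1.39 / 99
Rate = 0.0140 mm/MGT

0.0140


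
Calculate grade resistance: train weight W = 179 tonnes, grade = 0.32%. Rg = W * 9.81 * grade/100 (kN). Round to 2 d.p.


Rg = W * 9.81 * grade / 100
Rg = 179 * 9.81 * 0.32 / 100
Rg = 1755.99 * 0.0032
Rg = 5.62 kN

5.62


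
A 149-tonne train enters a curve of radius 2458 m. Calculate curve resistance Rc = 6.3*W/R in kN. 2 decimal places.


Rc = 6.3 * W / R
Rc = 6.3 * 149 / 2458
Rc = 938.7 / 2458
Rc = 0.38 kN

0.38


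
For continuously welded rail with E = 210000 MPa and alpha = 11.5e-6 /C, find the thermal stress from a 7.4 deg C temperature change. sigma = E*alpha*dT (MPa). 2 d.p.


sigma = E * alpha * dT
sigma = 210000 * 11.5e-6 * 7.4
sigma = 2.415 * 7.4
sigma = 17.87 MPa

17.87


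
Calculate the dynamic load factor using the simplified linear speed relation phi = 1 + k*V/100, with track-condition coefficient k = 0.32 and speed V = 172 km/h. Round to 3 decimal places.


phi = 1 + k * V / 100
phi = 1 + 0.32 * 172 / 100
phi = 1 + 0.5504
phi = 1.550

1.550


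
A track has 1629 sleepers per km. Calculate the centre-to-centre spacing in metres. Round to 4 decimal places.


Spacing = 1000 m / number of sleepers
Spacing = 1000 / 1629
Spacing = 0.6139 m

0.6139


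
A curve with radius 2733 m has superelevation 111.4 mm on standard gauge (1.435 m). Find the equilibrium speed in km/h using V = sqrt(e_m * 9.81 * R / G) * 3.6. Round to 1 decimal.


Convert cant: e = 111.4 mm = 0.1114 m
V_ms = sqrt(0.1114 * 9.81 * 2733 / 1.435)
V_ms = sqrt(2081.334719) = 45.6216 m/s
V = 45.6216 * 3.6 = 164.2 km/h

164.2


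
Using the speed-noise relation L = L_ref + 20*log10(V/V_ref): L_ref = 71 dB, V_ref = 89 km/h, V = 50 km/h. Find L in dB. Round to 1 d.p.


V/V_ref = 50 / 89 = 0.561798
log10(0.561798) = -0.25042
20 * -0.25042 = -5.0084
L = 71 + -5.0084 = 66.0 dB

66.0


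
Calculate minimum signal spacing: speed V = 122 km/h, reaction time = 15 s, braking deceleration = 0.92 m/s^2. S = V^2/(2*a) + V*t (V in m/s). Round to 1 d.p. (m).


V = 122 / 3.6 = 33.8889 m/s
Braking distance = 33.8889^2 / (2*0.92) = 624.1613 m
Sighting distance = 33.8889 * 15 = 508.3333 m
S = 624.1613 + 508.3333 = 1132.5 m

1132.5


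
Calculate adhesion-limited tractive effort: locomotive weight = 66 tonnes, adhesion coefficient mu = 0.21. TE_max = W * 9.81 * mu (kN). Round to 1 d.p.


TE_max = W * g * mu
TE_max = 66 * 9.81 * 0.21
TE_max = 647.46 * 0.21
TE_max = 136.0 kN

136.0


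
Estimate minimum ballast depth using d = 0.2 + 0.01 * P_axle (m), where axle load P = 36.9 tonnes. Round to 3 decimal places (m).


d = 0.2 + 0.01 * 36.9
d = 0.2 + 0.369
d = 0.569 m

0.569


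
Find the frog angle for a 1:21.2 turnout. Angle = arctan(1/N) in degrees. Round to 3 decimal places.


1/N = 1/21.2 = 0.04717
angle = arctan(0.04717) = 0.047135 rad
angle = 0.047135 * 180/pi = 2.701 degrees

2.701


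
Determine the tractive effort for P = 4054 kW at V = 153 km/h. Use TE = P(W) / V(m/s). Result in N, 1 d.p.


Convert: P = 4054 kW = 4054000 W
V = 153 / 3.6 = 42.5 m/s
TE = 4054000 / 42.5
TE = 95388.2 N

95388.2


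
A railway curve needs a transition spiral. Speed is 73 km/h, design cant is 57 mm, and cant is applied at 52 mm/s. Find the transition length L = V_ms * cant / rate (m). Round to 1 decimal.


Convert speed: V = 73 / 3.6 = 20.2778 m/s
L = 20.2778 * 57 / 52
L = 1155.8333 / 52
L = 22.2 m

22.2


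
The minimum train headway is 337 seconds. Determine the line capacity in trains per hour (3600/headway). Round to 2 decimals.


Capacity = 3600 / headway
Capacity = 3600 / 337
Capacity = 10.68 trains/hour

10.68


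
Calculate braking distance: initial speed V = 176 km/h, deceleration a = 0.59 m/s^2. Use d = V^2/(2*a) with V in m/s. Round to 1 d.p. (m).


Convert speed: V = 176 / 3.6 = 48.8889 m/s
V^2 = 2390.1235
d = 2390.1235 / (2 * 0.59)
d = 2390.1235 / 1.18
d = 2025.5 m

2025.5


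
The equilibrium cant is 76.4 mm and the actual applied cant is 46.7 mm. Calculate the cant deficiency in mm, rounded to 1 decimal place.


Cant deficiency = equilibrium cant - actual cant
CD = 76.4 - 46.7
CD = 29.7 mm

29.7
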